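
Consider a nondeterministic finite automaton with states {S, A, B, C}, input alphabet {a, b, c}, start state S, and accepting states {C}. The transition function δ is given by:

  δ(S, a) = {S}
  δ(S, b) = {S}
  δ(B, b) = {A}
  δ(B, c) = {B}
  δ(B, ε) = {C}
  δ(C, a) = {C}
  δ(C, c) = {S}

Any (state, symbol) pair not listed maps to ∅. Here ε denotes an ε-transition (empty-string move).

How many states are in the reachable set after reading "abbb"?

1

Start in {S}.
Read 'a': {S} → {S}.
Read 'b': {S} → {S}.
Read 'b': {S} → {S}.
Read 'b': {S} → {S}.
That set has 1 state.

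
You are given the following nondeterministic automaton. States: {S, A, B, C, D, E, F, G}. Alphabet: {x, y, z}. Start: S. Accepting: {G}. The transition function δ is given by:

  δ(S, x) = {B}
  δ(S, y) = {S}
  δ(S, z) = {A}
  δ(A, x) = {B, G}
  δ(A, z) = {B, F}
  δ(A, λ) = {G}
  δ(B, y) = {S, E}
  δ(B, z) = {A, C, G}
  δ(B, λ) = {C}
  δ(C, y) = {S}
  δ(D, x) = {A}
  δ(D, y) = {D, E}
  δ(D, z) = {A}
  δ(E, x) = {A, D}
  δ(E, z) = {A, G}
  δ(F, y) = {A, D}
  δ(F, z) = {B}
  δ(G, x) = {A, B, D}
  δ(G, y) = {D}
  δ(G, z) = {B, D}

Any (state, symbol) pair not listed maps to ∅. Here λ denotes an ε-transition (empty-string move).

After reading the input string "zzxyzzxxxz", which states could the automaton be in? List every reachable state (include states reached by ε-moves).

{A, B, C, D, F, G}

Start in {S}.
Read 'z': S→{A}; union {A}; ε-closure = {A, G}.
Read 'z': A→{B, F}, G→{B, D}; union {B, D, F}; ε-closure = {B, C, D, F}.
Read 'x': B→∅, C→∅, D→{A}, F→∅; union {A}; ε-closure = {A, G}.
Read 'y': A→∅, G→{D}; now {D}.
Read 'z': D→{A}; union {A}; ε-closure = {A, G}.
Read 'z': A→{B, F}, G→{B, D}; union {B, D, F}; ε-closure = {B, C, D, F}.
Read 'x': B→∅, C→∅, D→{A}, F→∅; union {A}; ε-closure = {A, G}.
Read 'x': A→{B, G}, G→{A, B, D}; union {A, B, D, G}; ε-closure = {A, B, C, D, G}.
Read 'x': A→{B, G}, B→∅, C→∅, D→{A}, G→{A, B, D}; union {A, B, D, G}; ε-closure = {A, B, C, D, G}.
Read 'z': A→{B, F}, B→{A, C, G}, C→∅, D→{A}, G→{B, D}; now {A, B, C, D, F, G}.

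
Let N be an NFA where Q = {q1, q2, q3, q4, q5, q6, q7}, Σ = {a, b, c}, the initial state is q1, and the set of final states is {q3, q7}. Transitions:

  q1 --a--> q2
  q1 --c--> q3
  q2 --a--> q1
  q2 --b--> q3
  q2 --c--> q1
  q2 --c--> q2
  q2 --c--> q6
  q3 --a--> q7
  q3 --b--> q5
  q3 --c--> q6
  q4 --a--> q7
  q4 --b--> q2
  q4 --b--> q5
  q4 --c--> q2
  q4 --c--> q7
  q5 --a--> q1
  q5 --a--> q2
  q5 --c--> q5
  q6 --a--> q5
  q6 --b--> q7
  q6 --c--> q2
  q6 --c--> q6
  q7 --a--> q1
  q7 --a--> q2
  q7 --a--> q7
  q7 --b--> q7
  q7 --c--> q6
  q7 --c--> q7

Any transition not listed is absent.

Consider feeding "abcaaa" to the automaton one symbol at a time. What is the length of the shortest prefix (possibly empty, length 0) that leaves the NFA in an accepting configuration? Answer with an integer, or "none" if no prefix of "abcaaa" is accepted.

2

Start in {q1}.
Read 'a': {q1} → {q2}.
Read 'b': {q2} → {q3}.
None of the earlier sets intersect F, but {q3} does.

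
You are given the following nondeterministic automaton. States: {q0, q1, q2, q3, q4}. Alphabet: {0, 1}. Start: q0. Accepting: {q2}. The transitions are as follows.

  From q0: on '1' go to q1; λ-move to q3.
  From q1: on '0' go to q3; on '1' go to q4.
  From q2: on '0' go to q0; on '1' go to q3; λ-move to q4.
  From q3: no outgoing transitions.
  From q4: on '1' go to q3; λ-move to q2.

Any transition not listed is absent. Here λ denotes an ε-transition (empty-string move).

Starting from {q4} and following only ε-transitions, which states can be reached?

{q2, q4}

Begin with {q4}.
ε-move q4 → q2; add q2.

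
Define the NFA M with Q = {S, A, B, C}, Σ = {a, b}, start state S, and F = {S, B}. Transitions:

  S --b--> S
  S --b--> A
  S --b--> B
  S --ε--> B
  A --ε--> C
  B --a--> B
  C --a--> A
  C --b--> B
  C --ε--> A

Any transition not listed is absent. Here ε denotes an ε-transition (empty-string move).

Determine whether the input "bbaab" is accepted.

Start: ε-closure({S}) = {S, B}.
Read 'b': S→{S, A, B}, B→∅; union {S, A, B}; ε-closure = {S, A, B, C}.
Read 'b': S→{S, A, B}, A→∅, B→∅, C→{B}; union {S, A, B}; ε-closure = {S, A, B, C}.
Read 'a': S→∅, A→∅, B→{B}, C→{A}; union {A, B}; ε-closure = {A, B, C}.
Read 'a': A→∅, B→{B}, C→{A}; union {A, B}; ε-closure = {A, B, C}.
Read 'b': A→∅, B→∅, C→{B}; now {B}.
The final set {B} contains the accepting state B.

Yes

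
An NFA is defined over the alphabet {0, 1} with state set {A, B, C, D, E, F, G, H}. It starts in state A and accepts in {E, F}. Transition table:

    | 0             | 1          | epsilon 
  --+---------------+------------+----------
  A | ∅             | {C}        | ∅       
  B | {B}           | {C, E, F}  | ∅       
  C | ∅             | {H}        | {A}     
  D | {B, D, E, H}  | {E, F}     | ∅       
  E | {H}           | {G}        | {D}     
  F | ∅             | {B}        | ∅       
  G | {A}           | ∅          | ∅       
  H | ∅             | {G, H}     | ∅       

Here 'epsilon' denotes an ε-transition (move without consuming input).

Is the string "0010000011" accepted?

Start in {A}.
Read '0': {A} → ∅.
The set is empty and remains empty for the remaining 9 symbols.
The final set ∅ contains no accepting state.

No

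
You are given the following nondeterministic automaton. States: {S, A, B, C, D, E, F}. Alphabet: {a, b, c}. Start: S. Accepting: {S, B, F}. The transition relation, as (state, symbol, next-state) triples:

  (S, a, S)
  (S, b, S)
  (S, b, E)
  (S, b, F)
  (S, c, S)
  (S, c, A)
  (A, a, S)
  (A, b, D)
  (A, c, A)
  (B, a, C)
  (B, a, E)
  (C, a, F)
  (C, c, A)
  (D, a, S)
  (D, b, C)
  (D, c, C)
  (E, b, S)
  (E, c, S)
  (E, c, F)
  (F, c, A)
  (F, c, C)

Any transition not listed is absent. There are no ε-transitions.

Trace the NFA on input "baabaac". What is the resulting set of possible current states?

{S, A}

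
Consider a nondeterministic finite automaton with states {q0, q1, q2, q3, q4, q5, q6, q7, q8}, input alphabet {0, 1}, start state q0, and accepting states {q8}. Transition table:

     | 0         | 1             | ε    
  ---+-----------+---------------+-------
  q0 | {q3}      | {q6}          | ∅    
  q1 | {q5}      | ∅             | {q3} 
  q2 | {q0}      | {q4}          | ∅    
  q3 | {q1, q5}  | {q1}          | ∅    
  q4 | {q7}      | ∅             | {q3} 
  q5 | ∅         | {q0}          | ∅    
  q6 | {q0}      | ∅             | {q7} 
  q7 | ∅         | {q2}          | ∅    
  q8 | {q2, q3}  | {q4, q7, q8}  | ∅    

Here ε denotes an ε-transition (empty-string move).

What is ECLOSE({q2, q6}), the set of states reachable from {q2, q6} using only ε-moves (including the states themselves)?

{q2, q6, q7}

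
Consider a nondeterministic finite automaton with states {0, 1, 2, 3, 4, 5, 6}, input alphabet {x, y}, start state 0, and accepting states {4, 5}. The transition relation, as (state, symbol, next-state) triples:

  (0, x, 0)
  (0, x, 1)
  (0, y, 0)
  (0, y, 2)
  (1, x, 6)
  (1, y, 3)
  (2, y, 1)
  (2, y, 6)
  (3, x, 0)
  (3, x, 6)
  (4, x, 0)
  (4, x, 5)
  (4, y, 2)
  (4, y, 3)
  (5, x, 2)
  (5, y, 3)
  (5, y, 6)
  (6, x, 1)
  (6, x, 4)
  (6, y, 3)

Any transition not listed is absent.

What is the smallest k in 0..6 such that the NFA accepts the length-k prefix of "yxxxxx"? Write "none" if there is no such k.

4

Start in {0}.
Read 'y': 0→{0, 2}; now {0, 2}.
Read 'x': 0→{0, 1}, 2→∅; now {0, 1}.
Read 'x': 0→{0, 1}, 1→{6}; now {0, 1, 6}.
Read 'x': 0→{0, 1}, 1→{6}, 6→{1, 4}; now {0, 1, 4, 6}.
None of the earlier sets intersect F, but {0, 1, 4, 6} does.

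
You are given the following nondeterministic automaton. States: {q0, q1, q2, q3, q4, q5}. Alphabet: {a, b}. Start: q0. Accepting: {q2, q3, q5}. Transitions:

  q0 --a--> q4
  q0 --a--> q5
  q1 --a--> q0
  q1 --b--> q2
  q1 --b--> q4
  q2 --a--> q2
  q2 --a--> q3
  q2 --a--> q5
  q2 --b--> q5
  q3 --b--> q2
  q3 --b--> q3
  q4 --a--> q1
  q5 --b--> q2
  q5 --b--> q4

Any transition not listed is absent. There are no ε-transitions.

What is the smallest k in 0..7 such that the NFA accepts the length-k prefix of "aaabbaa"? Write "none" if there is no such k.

1

Start in {q0}.
Read 'a': q0→{q4, q5}; now {q4, q5}.
None of the earlier sets intersect F, but {q4, q5} does.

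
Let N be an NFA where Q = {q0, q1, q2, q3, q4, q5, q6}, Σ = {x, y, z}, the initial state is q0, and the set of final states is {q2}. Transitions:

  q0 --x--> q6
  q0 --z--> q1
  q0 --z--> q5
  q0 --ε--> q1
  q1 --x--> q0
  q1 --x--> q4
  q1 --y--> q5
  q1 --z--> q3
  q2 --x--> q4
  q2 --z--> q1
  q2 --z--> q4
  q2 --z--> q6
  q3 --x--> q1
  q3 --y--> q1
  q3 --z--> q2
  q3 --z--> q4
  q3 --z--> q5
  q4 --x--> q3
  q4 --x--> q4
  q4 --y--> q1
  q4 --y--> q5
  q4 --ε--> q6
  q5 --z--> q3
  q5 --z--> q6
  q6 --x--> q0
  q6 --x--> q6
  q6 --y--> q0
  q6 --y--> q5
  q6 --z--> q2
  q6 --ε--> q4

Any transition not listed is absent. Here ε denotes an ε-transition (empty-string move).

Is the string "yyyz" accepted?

No

Start: ε-closure({q0}) = {q0, q1}.
Read 'y': {q0, q1} → {q5}.
Read 'y': {q5} → ∅.
The set is empty and remains empty for the remaining 2 symbols.
The final set ∅ contains no accepting state.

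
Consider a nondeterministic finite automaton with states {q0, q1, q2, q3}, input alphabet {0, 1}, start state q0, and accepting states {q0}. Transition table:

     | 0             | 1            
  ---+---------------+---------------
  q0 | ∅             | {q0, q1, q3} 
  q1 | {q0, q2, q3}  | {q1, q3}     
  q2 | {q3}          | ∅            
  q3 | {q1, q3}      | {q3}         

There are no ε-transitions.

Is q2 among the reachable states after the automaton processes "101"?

No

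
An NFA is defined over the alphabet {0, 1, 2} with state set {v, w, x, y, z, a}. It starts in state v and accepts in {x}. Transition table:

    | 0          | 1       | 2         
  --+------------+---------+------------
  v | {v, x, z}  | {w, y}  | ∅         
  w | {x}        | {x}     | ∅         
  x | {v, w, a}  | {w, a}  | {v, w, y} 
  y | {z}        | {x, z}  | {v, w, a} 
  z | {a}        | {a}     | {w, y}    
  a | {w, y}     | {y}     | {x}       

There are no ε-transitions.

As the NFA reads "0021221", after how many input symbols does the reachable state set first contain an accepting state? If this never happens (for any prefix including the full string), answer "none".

1

Start in {v}.
Read '0': v→{v, x, z}; now {v, x, z}.
None of the earlier sets intersect F, but {v, x, z} does.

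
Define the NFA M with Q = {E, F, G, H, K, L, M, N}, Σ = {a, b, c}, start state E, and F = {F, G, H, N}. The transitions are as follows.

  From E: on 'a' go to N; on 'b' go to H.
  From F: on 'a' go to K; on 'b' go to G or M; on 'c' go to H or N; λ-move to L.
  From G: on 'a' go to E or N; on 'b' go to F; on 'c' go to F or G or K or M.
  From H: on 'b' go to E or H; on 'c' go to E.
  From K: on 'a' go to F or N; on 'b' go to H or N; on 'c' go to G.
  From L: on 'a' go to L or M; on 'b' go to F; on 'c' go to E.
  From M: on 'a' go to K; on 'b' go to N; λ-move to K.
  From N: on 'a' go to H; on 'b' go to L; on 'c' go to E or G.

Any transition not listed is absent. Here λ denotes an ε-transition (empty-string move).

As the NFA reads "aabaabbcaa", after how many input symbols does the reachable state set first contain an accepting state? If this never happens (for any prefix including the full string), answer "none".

1

Start in {E}.
Read 'a': {E} → {N}.
None of the earlier sets intersect F, but {N} does.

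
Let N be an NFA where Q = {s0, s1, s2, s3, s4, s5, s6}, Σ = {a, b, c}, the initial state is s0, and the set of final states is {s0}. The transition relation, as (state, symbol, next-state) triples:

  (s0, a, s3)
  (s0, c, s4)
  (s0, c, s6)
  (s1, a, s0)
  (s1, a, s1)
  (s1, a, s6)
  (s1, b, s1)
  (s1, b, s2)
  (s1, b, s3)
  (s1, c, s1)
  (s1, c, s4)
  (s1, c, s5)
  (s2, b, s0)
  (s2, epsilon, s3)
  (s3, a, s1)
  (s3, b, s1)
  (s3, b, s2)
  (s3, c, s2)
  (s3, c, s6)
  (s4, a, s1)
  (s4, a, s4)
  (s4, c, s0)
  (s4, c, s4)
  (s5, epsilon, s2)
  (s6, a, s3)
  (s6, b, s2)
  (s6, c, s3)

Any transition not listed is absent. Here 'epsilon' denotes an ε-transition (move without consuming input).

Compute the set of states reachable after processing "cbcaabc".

{s1, s2, s3, s4, s5, s6}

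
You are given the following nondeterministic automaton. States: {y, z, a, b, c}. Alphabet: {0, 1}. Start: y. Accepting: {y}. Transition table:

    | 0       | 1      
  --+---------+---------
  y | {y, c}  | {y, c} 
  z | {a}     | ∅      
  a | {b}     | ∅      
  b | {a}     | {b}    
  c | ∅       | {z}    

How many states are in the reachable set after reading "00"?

Start in {y}.
Read '0': y→{y, c}; now {y, c}.
Read '0': y→{y, c}, c→∅; now {y, c}.
That set has 2 states.

2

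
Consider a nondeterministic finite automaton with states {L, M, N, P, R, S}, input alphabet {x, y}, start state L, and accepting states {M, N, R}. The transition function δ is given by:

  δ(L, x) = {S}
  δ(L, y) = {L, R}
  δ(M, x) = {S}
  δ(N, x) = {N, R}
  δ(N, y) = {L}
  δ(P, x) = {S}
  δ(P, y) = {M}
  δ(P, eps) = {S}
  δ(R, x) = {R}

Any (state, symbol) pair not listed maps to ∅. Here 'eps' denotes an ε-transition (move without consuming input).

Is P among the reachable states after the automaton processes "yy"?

No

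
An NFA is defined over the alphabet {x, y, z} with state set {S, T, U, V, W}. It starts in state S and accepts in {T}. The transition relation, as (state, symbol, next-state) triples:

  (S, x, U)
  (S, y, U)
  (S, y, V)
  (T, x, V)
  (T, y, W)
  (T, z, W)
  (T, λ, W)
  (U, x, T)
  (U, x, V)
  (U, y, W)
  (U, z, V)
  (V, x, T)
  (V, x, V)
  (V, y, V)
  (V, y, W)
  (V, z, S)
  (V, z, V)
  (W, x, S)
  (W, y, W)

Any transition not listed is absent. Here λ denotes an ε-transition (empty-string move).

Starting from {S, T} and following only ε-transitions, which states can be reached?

{S, T, W}

Begin with {S, T}.
ε-move T → W; add W.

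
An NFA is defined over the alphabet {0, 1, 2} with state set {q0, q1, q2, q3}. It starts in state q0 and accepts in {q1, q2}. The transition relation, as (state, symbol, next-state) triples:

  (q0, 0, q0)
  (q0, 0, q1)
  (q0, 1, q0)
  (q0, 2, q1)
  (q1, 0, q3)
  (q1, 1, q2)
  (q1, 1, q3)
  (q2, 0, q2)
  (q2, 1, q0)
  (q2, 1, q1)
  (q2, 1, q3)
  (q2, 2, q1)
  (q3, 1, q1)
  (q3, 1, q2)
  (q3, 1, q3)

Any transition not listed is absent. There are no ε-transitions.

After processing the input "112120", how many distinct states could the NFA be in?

Start in {q0}.
Read '1': q0→{q0}; now {q0}.
Read '1': q0→{q0}; now {q0}.
Read '2': q0→{q1}; now {q1}.
Read '1': q1→{q2, q3}; now {q2, q3}.
Read '2': q2→{q1}, q3→∅; now {q1}.
Read '0': q1→{q3}; now {q3}.
That set has 1 state.

1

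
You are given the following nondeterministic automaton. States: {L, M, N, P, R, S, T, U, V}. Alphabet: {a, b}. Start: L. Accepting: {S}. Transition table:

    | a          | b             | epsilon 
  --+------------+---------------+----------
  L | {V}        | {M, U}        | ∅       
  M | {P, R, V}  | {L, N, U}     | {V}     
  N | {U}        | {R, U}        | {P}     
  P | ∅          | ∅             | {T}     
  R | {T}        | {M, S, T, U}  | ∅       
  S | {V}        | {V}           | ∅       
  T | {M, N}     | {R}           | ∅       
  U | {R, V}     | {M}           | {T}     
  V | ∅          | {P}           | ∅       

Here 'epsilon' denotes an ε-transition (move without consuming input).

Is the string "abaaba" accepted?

No

Start in {L}.
Read 'a': L→{V}; now {V}.
Read 'b': V→{P}; union {P}; ε-closure = {P, T}.
Read 'a': P→∅, T→{M, N}; union {M, N}; ε-closure = {M, N, P, T, V}.
Read 'a': M→{P, R, V}, N→{U}, P→∅, T→{M, N}, V→∅; union {M, N, P, R, U, V}; ε-closure = {M, N, P, R, T, U, V}.
Read 'b': M→{L, N, U}, N→{R, U}, P→∅, R→{M, S, T, U}, T→{R}, U→{M}, V→{P}; union {L, M, N, P, R, S, T, U}; ε-closure = {L, M, N, P, R, S, T, U, V}.
Read 'a': L→{V}, M→{P, R, V}, N→{U}, P→∅, R→{T}, S→{V}, T→{M, N}, U→{R, V}, V→∅; now {M, N, P, R, T, U, V}.
The final set {M, N, P, R, T, U, V} contains no accepting state.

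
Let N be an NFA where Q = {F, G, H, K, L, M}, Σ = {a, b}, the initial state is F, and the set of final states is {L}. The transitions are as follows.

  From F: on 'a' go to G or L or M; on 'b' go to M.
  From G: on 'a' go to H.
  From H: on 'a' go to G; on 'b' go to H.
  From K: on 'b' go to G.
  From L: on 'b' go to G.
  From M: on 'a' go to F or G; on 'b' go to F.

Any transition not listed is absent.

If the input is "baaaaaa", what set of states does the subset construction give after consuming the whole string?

Start in {F}.
Read 'b': F→{M}; now {M}.
Read 'a': M→{F, G}; now {F, G}.
Read 'a': F→{G, L, M}, G→{H}; now {G, H, L, M}.
Read 'a': G→{H}, H→{G}, L→∅, M→{F, G}; now {F, G, H}.
Read 'a': F→{G, L, M}, G→{H}, H→{G}; now {G, H, L, M}.
Read 'a': G→{H}, H→{G}, L→∅, M→{F, G}; now {F, G, H}.
Read 'a': F→{G, L, M}, G→{H}, H→{G}; now {G, H, L, M}.

{G, H, L, M}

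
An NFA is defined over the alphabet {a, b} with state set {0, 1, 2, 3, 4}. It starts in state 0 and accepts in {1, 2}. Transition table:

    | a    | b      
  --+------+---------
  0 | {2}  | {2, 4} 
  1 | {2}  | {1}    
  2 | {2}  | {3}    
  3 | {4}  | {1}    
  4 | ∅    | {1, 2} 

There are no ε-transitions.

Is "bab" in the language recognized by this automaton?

Start in {0}.
Read 'b': {0} → {2, 4}.
Read 'a': {2, 4} → {2}.
Read 'b': {2} → {3}.
The final set {3} contains no accepting state.

No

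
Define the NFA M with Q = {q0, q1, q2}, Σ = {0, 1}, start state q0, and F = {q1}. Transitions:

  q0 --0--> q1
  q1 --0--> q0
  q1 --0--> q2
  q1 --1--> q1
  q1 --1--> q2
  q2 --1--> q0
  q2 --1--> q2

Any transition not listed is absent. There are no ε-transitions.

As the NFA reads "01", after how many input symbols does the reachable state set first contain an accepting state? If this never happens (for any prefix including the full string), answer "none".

1

Start in {q0}.
Read '0': {q0} → {q1}.
None of the earlier sets intersect F, but {q1} does.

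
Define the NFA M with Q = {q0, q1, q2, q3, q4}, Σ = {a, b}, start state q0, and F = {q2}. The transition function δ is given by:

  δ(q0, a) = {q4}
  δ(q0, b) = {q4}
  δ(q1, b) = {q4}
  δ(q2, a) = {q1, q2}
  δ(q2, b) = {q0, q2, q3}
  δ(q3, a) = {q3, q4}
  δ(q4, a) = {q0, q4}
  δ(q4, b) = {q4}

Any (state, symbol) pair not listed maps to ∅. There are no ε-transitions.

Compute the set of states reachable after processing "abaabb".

Start in {q0}.
Read 'a': {q0} → {q4}.
Read 'b': {q4} → {q4}.
Read 'a': {q4} → {q0, q4}.
Read 'a': {q0, q4} → {q0, q4}.
Read 'b': {q0, q4} → {q4}.
Read 'b': {q4} → {q4}.

{q4}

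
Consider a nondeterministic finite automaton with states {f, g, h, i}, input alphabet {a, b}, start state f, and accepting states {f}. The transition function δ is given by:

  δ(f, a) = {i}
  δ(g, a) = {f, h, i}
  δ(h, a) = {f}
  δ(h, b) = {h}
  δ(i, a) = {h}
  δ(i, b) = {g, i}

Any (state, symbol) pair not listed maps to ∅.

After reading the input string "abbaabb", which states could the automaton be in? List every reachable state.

{g, h, i}

Start in {f}.
Read 'a': f→{i}; now {i}.
Read 'b': i→{g, i}; now {g, i}.
Read 'b': g→∅, i→{g, i}; now {g, i}.
Read 'a': g→{f, h, i}, i→{h}; now {f, h, i}.
Read 'a': f→{i}, h→{f}, i→{h}; now {f, h, i}.
Read 'b': f→∅, h→{h}, i→{g, i}; now {g, h, i}.
Read 'b': g→∅, h→{h}, i→{g, i}; now {g, h, i}.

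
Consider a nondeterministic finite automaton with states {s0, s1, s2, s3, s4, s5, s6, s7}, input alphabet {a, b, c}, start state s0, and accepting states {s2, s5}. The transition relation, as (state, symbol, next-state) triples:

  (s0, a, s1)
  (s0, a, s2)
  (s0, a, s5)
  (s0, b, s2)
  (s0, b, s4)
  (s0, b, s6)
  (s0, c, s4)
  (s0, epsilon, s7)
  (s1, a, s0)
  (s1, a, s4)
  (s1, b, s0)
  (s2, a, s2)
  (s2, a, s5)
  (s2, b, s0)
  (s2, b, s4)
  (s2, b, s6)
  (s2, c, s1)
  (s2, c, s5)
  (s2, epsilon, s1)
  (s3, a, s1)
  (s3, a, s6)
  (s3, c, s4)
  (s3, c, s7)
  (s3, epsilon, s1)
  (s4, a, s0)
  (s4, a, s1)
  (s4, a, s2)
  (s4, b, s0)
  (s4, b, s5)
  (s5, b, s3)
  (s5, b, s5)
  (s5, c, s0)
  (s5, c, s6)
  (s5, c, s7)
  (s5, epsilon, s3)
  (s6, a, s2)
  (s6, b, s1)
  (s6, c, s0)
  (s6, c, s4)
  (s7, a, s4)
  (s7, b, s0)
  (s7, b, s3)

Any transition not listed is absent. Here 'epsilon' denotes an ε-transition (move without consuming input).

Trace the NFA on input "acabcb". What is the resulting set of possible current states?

{s0, s1, s2, s3, s4, s5, s6, s7}

Start: ε-closure({s0}) = {s0, s7}.
Read 'a': s0→{s1, s2, s5}, s7→{s4}; union {s1, s2, s4, s5}; ε-closure = {s1, s2, s3, s4, s5}.
Read 'c': s1→∅, s2→{s1, s5}, s3→{s4, s7}, s4→∅, s5→{s0, s6, s7}; union {s0, s1, s4, s5, s6, s7}; ε-closure = {s0, s1, s3, s4, s5, s6, s7}.
Read 'a': s0→{s1, s2, s5}, s1→{s0, s4}, s3→{s1, s6}, s4→{s0, s1, s2}, s5→∅, s6→{s2}, s7→{s4}; union {s0, s1, s2, s4, s5, s6}; ε-closure = {s0, s1, s2, s3, s4, s5, s6, s7}.
Read 'b': s0→{s2, s4, s6}, s1→{s0}, s2→{s0, s4, s6}, s3→∅, s4→{s0, s5}, s5→{s3, s5}, s6→{s1}, s7→{s0, s3}; union {s0, s1, s2, s3, s4, s5, s6}; ε-closure = {s0, s1, s2, s3, s4, s5, s6, s7}.
Read 'c': s0→{s4}, s1→∅, s2→{s1, s5}, s3→{s4, s7}, s4→∅, s5→{s0, s6, s7}, s6→{s0, s4}, s7→∅; union {s0, s1, s4, s5, s6, s7}; ε-closure = {s0, s1, s3, s4, s5, s6, s7}.
Read 'b': s0→{s2, s4, s6}, s1→{s0}, s3→∅, s4→{s0, s5}, s5→{s3, s5}, s6→{s1}, s7→{s0, s3}; union {s0, s1, s2, s3, s4, s5, s6}; ε-closure = {s0, s1, s2, s3, s4, s5, s6, s7}.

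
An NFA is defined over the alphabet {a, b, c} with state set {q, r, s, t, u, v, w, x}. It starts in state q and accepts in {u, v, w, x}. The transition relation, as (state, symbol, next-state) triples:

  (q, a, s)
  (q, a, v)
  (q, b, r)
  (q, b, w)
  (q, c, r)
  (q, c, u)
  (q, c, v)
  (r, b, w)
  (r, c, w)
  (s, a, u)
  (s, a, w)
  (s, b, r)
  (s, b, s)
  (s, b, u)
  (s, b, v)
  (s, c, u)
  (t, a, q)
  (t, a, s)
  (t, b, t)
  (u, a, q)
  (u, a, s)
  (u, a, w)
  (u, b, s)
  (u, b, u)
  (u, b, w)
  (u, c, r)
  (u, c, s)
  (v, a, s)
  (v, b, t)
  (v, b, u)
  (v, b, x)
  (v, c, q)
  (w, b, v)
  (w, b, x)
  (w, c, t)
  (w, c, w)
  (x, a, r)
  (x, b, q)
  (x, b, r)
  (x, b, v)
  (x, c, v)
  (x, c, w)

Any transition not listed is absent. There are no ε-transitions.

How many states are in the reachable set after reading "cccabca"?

5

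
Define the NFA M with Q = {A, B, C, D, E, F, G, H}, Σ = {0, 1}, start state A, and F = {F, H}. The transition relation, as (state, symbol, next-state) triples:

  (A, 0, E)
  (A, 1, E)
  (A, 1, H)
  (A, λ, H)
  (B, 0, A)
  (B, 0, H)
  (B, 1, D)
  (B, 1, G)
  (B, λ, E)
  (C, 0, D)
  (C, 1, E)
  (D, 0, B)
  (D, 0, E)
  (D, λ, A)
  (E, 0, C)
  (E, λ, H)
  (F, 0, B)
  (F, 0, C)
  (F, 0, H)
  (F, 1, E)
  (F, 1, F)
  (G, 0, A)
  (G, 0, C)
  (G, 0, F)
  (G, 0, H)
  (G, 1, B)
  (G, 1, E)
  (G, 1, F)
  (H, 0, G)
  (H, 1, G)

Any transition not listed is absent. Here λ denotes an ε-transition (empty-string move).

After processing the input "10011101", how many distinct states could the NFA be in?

7

Start: ε-closure({A}) = {A, H}.
Read '1': {A, H} → {E, G, H}.
Read '0': {E, G, H} → {A, C, F, G, H}.
Read '0': {A, C, F, G, H} → {A, B, C, D, E, F, G, H}.
Read '1': {A, B, C, D, E, F, G, H} → {A, B, D, E, F, G, H}.
Read '1': {A, B, D, E, F, G, H} → {A, B, D, E, F, G, H}.
Read '1': {A, B, D, E, F, G, H} → {A, B, D, E, F, G, H}.
Read '0': {A, B, D, E, F, G, H} → {A, B, C, E, F, G, H}.
Read '1': {A, B, C, E, F, G, H} → {A, B, D, E, F, G, H}.
That set has 7 states.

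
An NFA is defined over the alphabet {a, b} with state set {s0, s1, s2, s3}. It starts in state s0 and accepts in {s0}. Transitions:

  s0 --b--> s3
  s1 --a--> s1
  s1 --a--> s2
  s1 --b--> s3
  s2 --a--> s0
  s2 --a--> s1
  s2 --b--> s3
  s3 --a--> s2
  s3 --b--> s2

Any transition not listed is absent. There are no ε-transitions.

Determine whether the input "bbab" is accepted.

Start in {s0}.
Read 'b': s0→{s3}; now {s3}.
Read 'b': s3→{s2}; now {s2}.
Read 'a': s2→{s0, s1}; now {s0, s1}.
Read 'b': s0→{s3}, s1→{s3}; now {s3}.
The final set {s3} contains no accepting state.

No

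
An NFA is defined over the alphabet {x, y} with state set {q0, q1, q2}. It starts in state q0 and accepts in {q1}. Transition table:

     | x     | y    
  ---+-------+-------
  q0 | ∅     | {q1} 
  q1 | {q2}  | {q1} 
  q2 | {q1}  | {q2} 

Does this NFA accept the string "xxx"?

Start in {q0}.
Read 'x': {q0} → ∅.
The set is empty and remains empty for the remaining 2 symbols.
The final set ∅ contains no accepting state.

No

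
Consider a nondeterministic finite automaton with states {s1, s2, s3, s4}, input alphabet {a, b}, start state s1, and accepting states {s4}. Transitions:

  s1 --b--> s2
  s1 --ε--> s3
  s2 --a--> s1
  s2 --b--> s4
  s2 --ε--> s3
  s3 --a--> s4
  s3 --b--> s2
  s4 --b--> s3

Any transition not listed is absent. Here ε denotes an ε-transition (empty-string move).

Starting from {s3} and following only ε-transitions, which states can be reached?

{s3}

Begin with {s3}.
No ε-moves leave this set, so the closure equals the set itself.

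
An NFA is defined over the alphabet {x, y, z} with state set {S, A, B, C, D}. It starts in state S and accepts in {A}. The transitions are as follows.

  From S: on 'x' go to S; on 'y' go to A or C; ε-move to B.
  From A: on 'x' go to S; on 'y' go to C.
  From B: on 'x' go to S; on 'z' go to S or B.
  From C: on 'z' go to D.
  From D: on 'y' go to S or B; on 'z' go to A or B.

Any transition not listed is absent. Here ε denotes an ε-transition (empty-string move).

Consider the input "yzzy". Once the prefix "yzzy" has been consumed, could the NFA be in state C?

Start: ε-closure({S}) = {S, B}.
Read 'y': S→{A, C}, B→∅; now {A, C}.
Read 'z': A→∅, C→{D}; now {D}.
Read 'z': D→{A, B}; now {A, B}.
Read 'y': A→{C}, B→∅; now {C}.
State C is in {C}.

Yes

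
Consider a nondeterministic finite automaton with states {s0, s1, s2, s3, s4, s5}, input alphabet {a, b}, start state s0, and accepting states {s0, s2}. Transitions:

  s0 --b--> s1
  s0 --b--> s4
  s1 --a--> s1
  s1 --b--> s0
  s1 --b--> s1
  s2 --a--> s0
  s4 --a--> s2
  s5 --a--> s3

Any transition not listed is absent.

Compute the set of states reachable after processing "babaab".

Start in {s0}.
Read 'b': s0→{s1, s4}; now {s1, s4}.
Read 'a': s1→{s1}, s4→{s2}; now {s1, s2}.
Read 'b': s1→{s0, s1}, s2→∅; now {s0, s1}.
Read 'a': s0→∅, s1→{s1}; now {s1}.
Read 'a': s1→{s1}; now {s1}.
Read 'b': s1→{s0, s1}; now {s0, s1}.

{s0, s1}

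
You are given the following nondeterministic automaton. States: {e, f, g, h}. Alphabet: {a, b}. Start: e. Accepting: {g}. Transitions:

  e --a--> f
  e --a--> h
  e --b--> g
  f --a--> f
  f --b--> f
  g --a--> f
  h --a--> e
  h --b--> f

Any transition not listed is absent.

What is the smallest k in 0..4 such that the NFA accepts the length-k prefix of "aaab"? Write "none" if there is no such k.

none

Start in {e}.
Read 'a': e→{f, h}; now {f, h}.
Read 'a': f→{f}, h→{e}; now {e, f}.
Read 'a': e→{f, h}, f→{f}; now {f, h}.
Read 'b': f→{f}, h→{f}; now {f}.
No reachable set along the way intersects F.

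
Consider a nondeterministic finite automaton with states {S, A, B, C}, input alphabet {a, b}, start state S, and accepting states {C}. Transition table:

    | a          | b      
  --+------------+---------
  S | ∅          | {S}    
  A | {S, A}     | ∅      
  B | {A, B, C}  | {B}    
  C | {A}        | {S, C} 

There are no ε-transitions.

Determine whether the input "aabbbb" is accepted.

No

Start in {S}.
Read 'a': S→∅; now ∅.
The set is empty and remains empty for the remaining 5 symbols.
The final set ∅ contains no accepting state.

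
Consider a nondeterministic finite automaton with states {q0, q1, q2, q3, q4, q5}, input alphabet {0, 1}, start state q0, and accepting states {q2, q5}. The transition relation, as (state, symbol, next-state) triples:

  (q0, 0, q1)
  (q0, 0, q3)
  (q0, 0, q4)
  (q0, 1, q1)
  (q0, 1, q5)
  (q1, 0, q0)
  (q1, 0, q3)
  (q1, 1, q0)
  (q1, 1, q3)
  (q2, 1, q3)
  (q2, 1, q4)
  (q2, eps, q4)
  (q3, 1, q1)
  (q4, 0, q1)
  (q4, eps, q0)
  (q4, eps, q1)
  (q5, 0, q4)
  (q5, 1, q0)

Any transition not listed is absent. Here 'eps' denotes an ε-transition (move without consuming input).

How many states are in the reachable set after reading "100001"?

4

Start in {q0}.
Read '1': {q0} → {q1, q5}.
Read '0': {q1, q5} → {q0, q1, q3, q4}.
Read '0': {q0, q1, q3, q4} → {q0, q1, q3, q4}.
Read '0': {q0, q1, q3, q4} → {q0, q1, q3, q4}.
Read '0': {q0, q1, q3, q4} → {q0, q1, q3, q4}.
Read '1': {q0, q1, q3, q4} → {q0, q1, q3, q5}.
That set has 4 states.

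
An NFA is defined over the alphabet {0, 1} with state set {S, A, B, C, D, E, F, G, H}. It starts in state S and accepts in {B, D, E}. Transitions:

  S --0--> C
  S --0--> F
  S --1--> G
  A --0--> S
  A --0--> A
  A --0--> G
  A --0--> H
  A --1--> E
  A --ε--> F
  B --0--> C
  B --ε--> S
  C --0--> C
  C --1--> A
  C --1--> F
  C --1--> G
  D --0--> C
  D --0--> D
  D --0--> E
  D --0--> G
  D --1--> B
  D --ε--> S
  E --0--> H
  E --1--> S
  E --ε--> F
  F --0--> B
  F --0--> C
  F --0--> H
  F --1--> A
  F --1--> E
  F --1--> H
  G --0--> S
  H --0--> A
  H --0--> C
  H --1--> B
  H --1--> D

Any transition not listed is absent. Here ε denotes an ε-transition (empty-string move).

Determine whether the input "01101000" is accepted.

Yes

Start in {S}.
Read '0': {S} → {C, F}.
Read '1': {C, F} → {A, E, F, G, H}.
Read '1': {A, E, F, G, H} → {S, A, B, D, E, F, H}.
Read '0': {S, A, B, D, E, F, H} → {S, A, B, C, D, E, F, G, H}.
Read '1': {S, A, B, C, D, E, F, G, H} → {S, A, B, D, E, F, G, H}.
Read '0': {S, A, B, D, E, F, G, H} → {S, A, B, C, D, E, F, G, H}.
Read '0': {S, A, B, C, D, E, F, G, H} → {S, A, B, C, D, E, F, G, H}.
Read '0': {S, A, B, C, D, E, F, G, H} → {S, A, B, C, D, E, F, G, H}.
The final set {S, A, B, C, D, E, F, G, H} contains the accepting states B, D, E.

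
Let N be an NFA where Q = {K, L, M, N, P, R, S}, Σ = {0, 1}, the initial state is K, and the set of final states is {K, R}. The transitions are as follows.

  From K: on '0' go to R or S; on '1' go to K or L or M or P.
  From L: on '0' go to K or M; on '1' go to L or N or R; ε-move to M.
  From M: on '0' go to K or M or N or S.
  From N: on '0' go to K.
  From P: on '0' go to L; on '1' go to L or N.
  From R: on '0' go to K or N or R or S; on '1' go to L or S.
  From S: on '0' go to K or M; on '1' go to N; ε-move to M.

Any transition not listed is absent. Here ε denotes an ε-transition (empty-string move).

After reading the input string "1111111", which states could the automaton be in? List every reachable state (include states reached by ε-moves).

Start in {K}.
Read '1': K→{K, L, M, P}; now {K, L, M, P}.
Read '1': K→{K, L, M, P}, L→{L, N, R}, M→∅, P→{L, N}; now {K, L, M, N, P, R}.
Read '1': K→{K, L, M, P}, L→{L, N, R}, M→∅, N→∅, P→{L, N}, R→{L, S}; now {K, L, M, N, P, R, S}.
Read '1': K→{K, L, M, P}, L→{L, N, R}, M→∅, N→∅, P→{L, N}, R→{L, S}, S→{N}; now {K, L, M, N, P, R, S}.
Read '1': K→{K, L, M, P}, L→{L, N, R}, M→∅, N→∅, P→{L, N}, R→{L, S}, S→{N}; now {K, L, M, N, P, R, S}.
Read '1': K→{K, L, M, P}, L→{L, N, R}, M→∅, N→∅, P→{L, N}, R→{L, S}, S→{N}; now {K, L, M, N, P, R, S}.
Read '1': K→{K, L, M, P}, L→{L, N, R}, M→∅, N→∅, P→{L, N}, R→{L, S}, S→{N}; now {K, L, M, N, P, R, S}.

{K, L, M, N, P, R, S}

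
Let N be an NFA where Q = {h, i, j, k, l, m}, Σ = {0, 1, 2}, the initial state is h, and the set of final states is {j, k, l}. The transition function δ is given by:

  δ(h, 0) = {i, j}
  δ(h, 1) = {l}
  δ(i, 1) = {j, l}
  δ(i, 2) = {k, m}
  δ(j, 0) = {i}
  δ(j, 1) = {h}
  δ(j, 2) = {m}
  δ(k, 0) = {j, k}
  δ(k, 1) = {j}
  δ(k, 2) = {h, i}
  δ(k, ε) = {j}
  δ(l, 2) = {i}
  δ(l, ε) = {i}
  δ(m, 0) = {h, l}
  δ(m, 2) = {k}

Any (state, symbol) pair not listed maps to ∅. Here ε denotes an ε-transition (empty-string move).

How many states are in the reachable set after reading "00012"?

Start in {h}.
Read '0': h→{i, j}; now {i, j}.
Read '0': i→∅, j→{i}; now {i}.
Read '0': i→∅; now ∅.
The set is empty and remains empty for the remaining 2 symbols.
That set has 0 states.

0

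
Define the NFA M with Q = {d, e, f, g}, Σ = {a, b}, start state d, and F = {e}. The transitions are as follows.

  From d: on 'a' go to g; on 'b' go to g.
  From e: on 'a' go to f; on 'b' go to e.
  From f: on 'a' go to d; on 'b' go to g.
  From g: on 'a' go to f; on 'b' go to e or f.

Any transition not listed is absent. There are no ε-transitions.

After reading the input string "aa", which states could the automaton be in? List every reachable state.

Start in {d}.
Read 'a': {d} → {g}.
Read 'a': {g} → {f}.

{f}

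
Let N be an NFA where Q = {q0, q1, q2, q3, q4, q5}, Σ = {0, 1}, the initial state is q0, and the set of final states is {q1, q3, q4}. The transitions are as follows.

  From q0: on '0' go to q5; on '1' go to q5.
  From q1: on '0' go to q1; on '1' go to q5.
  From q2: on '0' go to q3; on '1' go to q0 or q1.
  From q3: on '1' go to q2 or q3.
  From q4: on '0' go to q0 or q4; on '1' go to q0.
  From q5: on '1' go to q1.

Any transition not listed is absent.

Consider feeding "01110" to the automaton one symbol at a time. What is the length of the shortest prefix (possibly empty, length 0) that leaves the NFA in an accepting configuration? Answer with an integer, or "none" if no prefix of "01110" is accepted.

2

Start in {q0}.
Read '0': {q0} → {q5}.
Read '1': {q5} → {q1}.
None of the earlier sets intersect F, but {q1} does.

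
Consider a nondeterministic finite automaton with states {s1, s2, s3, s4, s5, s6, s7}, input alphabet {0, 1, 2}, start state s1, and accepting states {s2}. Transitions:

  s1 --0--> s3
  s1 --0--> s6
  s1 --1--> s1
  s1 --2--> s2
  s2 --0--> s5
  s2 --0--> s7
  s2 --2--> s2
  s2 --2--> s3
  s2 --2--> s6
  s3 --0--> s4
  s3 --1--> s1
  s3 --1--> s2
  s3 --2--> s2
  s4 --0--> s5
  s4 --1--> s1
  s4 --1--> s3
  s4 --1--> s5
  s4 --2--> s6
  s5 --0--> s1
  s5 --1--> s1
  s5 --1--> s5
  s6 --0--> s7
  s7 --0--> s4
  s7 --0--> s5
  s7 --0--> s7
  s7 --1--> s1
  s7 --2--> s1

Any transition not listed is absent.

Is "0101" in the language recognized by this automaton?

Start in {s1}.
Read '0': s1→{s3, s6}; now {s3, s6}.
Read '1': s3→{s1, s2}, s6→∅; now {s1, s2}.
Read '0': s1→{s3, s6}, s2→{s5, s7}; now {s3, s5, s6, s7}.
Read '1': s3→{s1, s2}, s5→{s1, s5}, s6→∅, s7→{s1}; now {s1, s2, s5}.
The final set {s1, s2, s5} contains the accepting state s2.

Yes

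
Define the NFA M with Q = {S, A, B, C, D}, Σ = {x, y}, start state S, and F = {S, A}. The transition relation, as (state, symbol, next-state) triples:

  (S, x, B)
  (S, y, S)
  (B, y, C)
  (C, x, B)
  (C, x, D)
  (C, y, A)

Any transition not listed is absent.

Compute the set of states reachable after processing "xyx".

Start in {S}.
Read 'x': {S} → {B}.
Read 'y': {B} → {C}.
Read 'x': {C} → {B, D}.

{B, D}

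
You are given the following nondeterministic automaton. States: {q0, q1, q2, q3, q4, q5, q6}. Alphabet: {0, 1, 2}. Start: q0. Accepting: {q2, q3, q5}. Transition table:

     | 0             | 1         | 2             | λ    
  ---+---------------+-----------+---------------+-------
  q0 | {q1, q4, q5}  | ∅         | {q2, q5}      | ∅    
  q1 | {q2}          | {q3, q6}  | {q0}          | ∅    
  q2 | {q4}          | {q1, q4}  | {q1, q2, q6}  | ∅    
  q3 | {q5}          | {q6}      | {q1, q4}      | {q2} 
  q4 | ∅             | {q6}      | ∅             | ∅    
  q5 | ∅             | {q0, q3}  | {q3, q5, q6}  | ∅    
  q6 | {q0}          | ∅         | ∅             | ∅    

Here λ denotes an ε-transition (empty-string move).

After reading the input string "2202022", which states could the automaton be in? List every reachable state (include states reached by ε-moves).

{q0, q1, q2, q3, q4, q5, q6}

Start in {q0}.
Read '2': q0→{q2, q5}; now {q2, q5}.
Read '2': q2→{q1, q2, q6}, q5→{q3, q5, q6}; now {q1, q2, q3, q5, q6}.
Read '0': q1→{q2}, q2→{q4}, q3→{q5}, q5→∅, q6→{q0}; now {q0, q2, q4, q5}.
Read '2': q0→{q2, q5}, q2→{q1, q2, q6}, q4→∅, q5→{q3, q5, q6}; now {q1, q2, q3, q5, q6}.
Read '0': q1→{q2}, q2→{q4}, q3→{q5}, q5→∅, q6→{q0}; now {q0, q2, q4, q5}.
Read '2': q0→{q2, q5}, q2→{q1, q2, q6}, q4→∅, q5→{q3, q5, q6}; now {q1, q2, q3, q5, q6}.
Read '2': q1→{q0}, q2→{q1, q2, q6}, q3→{q1, q4}, q5→{q3, q5, q6}, q6→∅; now {q0, q1, q2, q3, q4, q5, q6}.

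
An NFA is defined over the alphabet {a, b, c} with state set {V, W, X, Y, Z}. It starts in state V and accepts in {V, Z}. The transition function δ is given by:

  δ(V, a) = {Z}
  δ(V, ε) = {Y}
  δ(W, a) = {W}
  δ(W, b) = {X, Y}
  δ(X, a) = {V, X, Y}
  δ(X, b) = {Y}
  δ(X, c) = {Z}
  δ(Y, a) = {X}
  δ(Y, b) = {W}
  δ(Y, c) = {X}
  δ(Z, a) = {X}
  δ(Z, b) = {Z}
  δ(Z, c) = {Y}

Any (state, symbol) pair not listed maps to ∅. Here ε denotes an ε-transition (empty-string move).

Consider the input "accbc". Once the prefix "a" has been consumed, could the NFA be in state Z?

Yes

Start: ε-closure({V}) = {V, Y}.
Read 'a': V→{Z}, Y→{X}; now {X, Z}.
State Z is in {X, Z}.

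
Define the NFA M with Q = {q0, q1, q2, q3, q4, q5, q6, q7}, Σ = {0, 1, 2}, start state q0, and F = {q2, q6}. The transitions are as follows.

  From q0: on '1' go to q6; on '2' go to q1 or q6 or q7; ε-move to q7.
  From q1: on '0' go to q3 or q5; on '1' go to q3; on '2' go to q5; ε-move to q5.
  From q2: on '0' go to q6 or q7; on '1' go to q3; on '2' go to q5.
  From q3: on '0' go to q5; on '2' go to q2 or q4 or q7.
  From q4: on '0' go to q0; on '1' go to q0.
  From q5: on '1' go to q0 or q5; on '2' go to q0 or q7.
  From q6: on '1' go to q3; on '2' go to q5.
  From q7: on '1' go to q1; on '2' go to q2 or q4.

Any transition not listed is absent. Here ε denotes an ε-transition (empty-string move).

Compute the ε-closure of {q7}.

Begin with {q7}.
No ε-moves leave this set, so the closure equals the set itself.

{q7}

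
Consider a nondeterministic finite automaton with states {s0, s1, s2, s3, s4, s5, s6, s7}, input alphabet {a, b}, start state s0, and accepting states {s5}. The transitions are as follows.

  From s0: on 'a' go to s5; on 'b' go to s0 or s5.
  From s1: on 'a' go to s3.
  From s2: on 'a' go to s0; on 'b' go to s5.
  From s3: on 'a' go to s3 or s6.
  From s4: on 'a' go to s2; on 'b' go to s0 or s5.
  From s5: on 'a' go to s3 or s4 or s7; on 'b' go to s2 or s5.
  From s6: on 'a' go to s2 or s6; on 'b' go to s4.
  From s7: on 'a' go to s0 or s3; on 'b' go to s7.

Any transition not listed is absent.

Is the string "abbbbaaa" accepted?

Start in {s0}.
Read 'a': s0→{s5}; now {s5}.
Read 'b': s5→{s2, s5}; now {s2, s5}.
Read 'b': s2→{s5}, s5→{s2, s5}; now {s2, s5}.
Read 'b': s2→{s5}, s5→{s2, s5}; now {s2, s5}.
Read 'b': s2→{s5}, s5→{s2, s5}; now {s2, s5}.
Read 'a': s2→{s0}, s5→{s3, s4, s7}; now {s0, s3, s4, s7}.
Read 'a': s0→{s5}, s3→{s3, s6}, s4→{s2}, s7→{s0, s3}; now {s0, s2, s3, s5, s6}.
Read 'a': s0→{s5}, s2→{s0}, s3→{s3, s6}, s5→{s3, s4, s7}, s6→{s2, s6}; now {s0, s2, s3, s4, s5, s6, s7}.
The final set {s0, s2, s3, s4, s5, s6, s7} contains the accepting state s5.

Yes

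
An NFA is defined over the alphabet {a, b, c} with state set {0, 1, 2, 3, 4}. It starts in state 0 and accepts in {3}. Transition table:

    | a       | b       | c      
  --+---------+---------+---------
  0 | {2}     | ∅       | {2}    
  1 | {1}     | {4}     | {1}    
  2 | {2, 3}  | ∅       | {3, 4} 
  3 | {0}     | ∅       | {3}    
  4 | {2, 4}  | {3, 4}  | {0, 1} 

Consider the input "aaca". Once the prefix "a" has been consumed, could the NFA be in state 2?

Start in {0}.
Read 'a': 0→{2}; now {2}.
State 2 is in {2}.

Yes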